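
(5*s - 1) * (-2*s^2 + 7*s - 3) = -10*s^3 + 37*s^2 - 22*s + 3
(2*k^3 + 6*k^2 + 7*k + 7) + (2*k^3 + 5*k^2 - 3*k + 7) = 4*k^3 + 11*k^2 + 4*k + 14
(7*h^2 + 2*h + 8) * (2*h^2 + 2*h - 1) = 14*h^4 + 18*h^3 + 13*h^2 + 14*h - 8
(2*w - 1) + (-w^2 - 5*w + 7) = -w^2 - 3*w + 6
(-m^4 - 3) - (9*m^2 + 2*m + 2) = -m^4 - 9*m^2 - 2*m - 5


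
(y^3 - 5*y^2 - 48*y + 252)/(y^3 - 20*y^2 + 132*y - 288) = (y + 7)/(y - 8)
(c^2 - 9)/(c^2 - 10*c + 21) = (c + 3)/(c - 7)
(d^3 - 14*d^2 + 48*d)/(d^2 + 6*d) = (d^2 - 14*d + 48)/(d + 6)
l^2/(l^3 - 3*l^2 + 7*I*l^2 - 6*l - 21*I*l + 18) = l^2/(l^3 + l^2*(-3 + 7*I) + l*(-6 - 21*I) + 18)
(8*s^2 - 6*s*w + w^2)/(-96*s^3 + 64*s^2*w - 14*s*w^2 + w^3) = (-2*s + w)/(24*s^2 - 10*s*w + w^2)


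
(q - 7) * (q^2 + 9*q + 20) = q^3 + 2*q^2 - 43*q - 140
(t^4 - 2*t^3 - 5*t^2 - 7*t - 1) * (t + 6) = t^5 + 4*t^4 - 17*t^3 - 37*t^2 - 43*t - 6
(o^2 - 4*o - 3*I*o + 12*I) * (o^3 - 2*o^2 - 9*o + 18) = o^5 - 6*o^4 - 3*I*o^4 - o^3 + 18*I*o^3 + 54*o^2 + 3*I*o^2 - 72*o - 162*I*o + 216*I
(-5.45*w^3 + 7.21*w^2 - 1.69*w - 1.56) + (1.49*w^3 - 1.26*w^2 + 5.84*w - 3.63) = -3.96*w^3 + 5.95*w^2 + 4.15*w - 5.19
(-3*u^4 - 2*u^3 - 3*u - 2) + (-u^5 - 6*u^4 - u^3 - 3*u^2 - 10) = -u^5 - 9*u^4 - 3*u^3 - 3*u^2 - 3*u - 12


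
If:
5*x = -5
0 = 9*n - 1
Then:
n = 1/9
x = -1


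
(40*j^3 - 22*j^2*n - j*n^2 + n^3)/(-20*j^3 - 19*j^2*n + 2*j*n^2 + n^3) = (-2*j + n)/(j + n)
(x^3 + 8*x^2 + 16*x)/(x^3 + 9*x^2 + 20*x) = (x + 4)/(x + 5)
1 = 1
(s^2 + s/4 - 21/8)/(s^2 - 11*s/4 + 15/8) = (4*s + 7)/(4*s - 5)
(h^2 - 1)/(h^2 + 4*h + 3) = (h - 1)/(h + 3)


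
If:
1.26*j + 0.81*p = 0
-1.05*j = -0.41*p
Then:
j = 0.00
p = 0.00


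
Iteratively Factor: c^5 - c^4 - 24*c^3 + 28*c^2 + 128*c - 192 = (c - 2)*(c^4 + c^3 - 22*c^2 - 16*c + 96) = (c - 2)*(c + 3)*(c^3 - 2*c^2 - 16*c + 32) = (c - 2)^2*(c + 3)*(c^2 - 16) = (c - 2)^2*(c + 3)*(c + 4)*(c - 4)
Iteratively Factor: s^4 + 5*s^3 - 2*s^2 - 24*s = (s)*(s^3 + 5*s^2 - 2*s - 24) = s*(s + 4)*(s^2 + s - 6) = s*(s + 3)*(s + 4)*(s - 2)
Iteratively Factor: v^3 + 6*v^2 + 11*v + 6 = (v + 2)*(v^2 + 4*v + 3) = (v + 2)*(v + 3)*(v + 1)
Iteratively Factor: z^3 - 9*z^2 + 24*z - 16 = (z - 4)*(z^2 - 5*z + 4) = (z - 4)*(z - 1)*(z - 4)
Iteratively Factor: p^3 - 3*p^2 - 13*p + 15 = (p - 1)*(p^2 - 2*p - 15) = (p - 5)*(p - 1)*(p + 3)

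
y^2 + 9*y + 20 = (y + 4)*(y + 5)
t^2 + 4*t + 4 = (t + 2)^2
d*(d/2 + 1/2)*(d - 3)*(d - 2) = d^4/2 - 2*d^3 + d^2/2 + 3*d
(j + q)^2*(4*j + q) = 4*j^3 + 9*j^2*q + 6*j*q^2 + q^3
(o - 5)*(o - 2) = o^2 - 7*o + 10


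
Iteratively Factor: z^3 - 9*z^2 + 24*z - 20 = (z - 5)*(z^2 - 4*z + 4) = (z - 5)*(z - 2)*(z - 2)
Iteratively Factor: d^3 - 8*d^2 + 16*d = (d)*(d^2 - 8*d + 16) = d*(d - 4)*(d - 4)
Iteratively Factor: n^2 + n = (n)*(n + 1)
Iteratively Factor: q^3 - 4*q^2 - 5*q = (q + 1)*(q^2 - 5*q) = q*(q + 1)*(q - 5)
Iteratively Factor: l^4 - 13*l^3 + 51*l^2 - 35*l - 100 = (l + 1)*(l^3 - 14*l^2 + 65*l - 100) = (l - 5)*(l + 1)*(l^2 - 9*l + 20) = (l - 5)*(l - 4)*(l + 1)*(l - 5)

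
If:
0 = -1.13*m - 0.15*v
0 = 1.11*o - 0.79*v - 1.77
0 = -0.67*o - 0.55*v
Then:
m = 0.14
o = 0.85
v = -1.04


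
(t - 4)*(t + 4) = t^2 - 16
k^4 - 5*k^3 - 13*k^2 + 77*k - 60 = (k - 5)*(k - 3)*(k - 1)*(k + 4)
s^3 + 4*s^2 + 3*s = s*(s + 1)*(s + 3)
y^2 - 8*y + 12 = (y - 6)*(y - 2)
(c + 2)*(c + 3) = c^2 + 5*c + 6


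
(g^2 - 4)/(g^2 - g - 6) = (g - 2)/(g - 3)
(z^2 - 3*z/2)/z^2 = (z - 3/2)/z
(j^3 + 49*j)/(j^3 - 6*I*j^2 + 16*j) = (j^2 + 49)/(j^2 - 6*I*j + 16)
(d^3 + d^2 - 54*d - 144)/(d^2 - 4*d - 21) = (d^2 - 2*d - 48)/(d - 7)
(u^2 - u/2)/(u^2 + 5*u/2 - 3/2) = u/(u + 3)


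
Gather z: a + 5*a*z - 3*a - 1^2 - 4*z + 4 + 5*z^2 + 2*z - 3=-2*a + 5*z^2 + z*(5*a - 2)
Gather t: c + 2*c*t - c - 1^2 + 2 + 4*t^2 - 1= 2*c*t + 4*t^2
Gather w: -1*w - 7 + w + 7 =0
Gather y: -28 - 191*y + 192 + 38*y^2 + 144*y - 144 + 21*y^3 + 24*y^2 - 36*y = 21*y^3 + 62*y^2 - 83*y + 20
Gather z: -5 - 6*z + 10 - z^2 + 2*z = -z^2 - 4*z + 5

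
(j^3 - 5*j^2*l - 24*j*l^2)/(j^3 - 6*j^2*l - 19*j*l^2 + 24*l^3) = j/(j - l)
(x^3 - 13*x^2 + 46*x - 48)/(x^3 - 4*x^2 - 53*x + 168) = (x - 2)/(x + 7)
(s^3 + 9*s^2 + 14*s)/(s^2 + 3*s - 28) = s*(s + 2)/(s - 4)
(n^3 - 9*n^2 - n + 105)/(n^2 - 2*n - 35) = (n^2 - 2*n - 15)/(n + 5)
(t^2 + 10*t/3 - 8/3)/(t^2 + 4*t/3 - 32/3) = (3*t - 2)/(3*t - 8)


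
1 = 1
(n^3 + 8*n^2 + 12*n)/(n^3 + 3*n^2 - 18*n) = (n + 2)/(n - 3)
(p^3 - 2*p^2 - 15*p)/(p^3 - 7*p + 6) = p*(p - 5)/(p^2 - 3*p + 2)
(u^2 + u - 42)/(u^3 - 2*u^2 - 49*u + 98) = (u - 6)/(u^2 - 9*u + 14)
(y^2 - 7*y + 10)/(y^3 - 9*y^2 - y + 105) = (y - 2)/(y^2 - 4*y - 21)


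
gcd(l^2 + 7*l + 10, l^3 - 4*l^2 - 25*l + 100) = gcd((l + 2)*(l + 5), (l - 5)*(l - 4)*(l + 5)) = l + 5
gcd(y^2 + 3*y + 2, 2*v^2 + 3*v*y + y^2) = 1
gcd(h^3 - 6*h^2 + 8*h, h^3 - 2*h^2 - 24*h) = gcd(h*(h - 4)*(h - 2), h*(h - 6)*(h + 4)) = h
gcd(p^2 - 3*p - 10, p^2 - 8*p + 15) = p - 5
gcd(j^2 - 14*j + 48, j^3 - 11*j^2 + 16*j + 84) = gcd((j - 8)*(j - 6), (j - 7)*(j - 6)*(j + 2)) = j - 6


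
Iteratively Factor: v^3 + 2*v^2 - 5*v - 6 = (v - 2)*(v^2 + 4*v + 3) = (v - 2)*(v + 3)*(v + 1)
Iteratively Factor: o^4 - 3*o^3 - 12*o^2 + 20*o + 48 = (o - 4)*(o^3 + o^2 - 8*o - 12) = (o - 4)*(o + 2)*(o^2 - o - 6) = (o - 4)*(o + 2)^2*(o - 3)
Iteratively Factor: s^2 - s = (s)*(s - 1)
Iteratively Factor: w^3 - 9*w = (w - 3)*(w^2 + 3*w) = w*(w - 3)*(w + 3)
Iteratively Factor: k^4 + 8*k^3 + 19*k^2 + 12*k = (k + 4)*(k^3 + 4*k^2 + 3*k) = k*(k + 4)*(k^2 + 4*k + 3) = k*(k + 1)*(k + 4)*(k + 3)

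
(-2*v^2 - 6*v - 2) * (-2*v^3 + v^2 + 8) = 4*v^5 + 10*v^4 - 2*v^3 - 18*v^2 - 48*v - 16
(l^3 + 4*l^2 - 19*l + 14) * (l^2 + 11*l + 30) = l^5 + 15*l^4 + 55*l^3 - 75*l^2 - 416*l + 420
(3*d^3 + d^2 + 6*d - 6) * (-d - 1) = -3*d^4 - 4*d^3 - 7*d^2 + 6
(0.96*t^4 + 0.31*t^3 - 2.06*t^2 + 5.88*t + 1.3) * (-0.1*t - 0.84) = -0.096*t^5 - 0.8374*t^4 - 0.0543999999999999*t^3 + 1.1424*t^2 - 5.0692*t - 1.092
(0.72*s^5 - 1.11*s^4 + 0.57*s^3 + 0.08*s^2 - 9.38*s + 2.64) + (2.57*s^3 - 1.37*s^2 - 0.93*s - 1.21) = 0.72*s^5 - 1.11*s^4 + 3.14*s^3 - 1.29*s^2 - 10.31*s + 1.43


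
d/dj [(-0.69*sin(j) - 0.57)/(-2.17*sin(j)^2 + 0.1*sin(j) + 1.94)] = (-2.4738*sin(j) + 0.74865*cos(2*j) - 2.03025)*cos(j)/(-2.17*sin(j)^2 + 0.1*sin(j) + 1.94)^2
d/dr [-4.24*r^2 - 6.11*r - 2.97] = -8.48*r - 6.11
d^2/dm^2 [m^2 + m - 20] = 2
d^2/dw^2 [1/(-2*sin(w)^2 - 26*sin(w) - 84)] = (4*sin(w)^4 + 39*sin(w)^3 - 5*sin(w)^2 - 624*sin(w) - 254)/(2*(sin(w)^2 + 13*sin(w) + 42)^3)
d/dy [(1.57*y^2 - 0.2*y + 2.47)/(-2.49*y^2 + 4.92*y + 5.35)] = (7.2264*y^2 + 29.0996*y - 13.2224)/(6.2001*y^4 - 24.5016*y^3 - 2.4366*y^2 + 52.644*y + 28.6225)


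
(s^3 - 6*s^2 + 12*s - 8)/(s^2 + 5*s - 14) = (s^2 - 4*s + 4)/(s + 7)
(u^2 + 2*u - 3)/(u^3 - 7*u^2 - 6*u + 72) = (u - 1)/(u^2 - 10*u + 24)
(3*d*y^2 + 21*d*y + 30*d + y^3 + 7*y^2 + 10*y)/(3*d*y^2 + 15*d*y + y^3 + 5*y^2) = (y + 2)/y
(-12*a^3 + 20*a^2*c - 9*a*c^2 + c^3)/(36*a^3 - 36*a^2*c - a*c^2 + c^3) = (-2*a + c)/(6*a + c)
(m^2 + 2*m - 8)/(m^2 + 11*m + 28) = (m - 2)/(m + 7)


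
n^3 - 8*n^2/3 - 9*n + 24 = (n - 3)*(n - 8/3)*(n + 3)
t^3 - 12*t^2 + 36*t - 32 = (t - 8)*(t - 2)^2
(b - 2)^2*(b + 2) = b^3 - 2*b^2 - 4*b + 8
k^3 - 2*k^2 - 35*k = k*(k - 7)*(k + 5)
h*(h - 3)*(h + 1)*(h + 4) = h^4 + 2*h^3 - 11*h^2 - 12*h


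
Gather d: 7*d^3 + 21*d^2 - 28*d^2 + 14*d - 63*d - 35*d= 7*d^3 - 7*d^2 - 84*d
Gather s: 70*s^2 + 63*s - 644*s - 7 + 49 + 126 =70*s^2 - 581*s + 168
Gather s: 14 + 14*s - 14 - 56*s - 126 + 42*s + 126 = 0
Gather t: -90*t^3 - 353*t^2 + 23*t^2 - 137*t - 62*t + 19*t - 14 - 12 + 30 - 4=-90*t^3 - 330*t^2 - 180*t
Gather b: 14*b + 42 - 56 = 14*b - 14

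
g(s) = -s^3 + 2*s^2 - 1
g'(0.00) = 0.00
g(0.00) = -1.00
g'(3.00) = -15.00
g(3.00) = -10.00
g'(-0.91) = -6.12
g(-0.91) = 1.41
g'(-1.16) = -8.68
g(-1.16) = 3.25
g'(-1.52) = -13.01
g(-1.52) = 7.13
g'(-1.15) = -8.57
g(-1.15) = 3.17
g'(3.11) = -16.58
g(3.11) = -11.74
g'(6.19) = -90.19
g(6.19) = -161.54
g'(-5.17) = -100.87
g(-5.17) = 190.65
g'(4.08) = -33.62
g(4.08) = -35.62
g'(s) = -3*s^2 + 4*s = s*(4 - 3*s)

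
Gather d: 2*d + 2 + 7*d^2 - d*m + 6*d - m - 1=7*d^2 + d*(8 - m) - m + 1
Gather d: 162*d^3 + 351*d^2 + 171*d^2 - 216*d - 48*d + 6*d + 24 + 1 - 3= 162*d^3 + 522*d^2 - 258*d + 22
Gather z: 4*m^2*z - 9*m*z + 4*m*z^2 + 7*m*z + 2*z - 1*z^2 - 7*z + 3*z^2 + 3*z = z^2*(4*m + 2) + z*(4*m^2 - 2*m - 2)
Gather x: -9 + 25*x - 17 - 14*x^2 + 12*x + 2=-14*x^2 + 37*x - 24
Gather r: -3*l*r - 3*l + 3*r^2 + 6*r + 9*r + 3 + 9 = -3*l + 3*r^2 + r*(15 - 3*l) + 12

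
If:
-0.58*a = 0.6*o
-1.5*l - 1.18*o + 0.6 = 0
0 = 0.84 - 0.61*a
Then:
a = 1.38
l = 1.45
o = -1.33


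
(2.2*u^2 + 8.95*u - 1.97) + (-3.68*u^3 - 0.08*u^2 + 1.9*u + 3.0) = -3.68*u^3 + 2.12*u^2 + 10.85*u + 1.03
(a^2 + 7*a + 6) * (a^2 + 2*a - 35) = a^4 + 9*a^3 - 15*a^2 - 233*a - 210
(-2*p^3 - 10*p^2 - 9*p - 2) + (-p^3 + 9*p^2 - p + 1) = -3*p^3 - p^2 - 10*p - 1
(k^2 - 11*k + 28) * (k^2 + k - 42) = k^4 - 10*k^3 - 25*k^2 + 490*k - 1176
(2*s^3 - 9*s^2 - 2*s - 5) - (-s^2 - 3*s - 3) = 2*s^3 - 8*s^2 + s - 2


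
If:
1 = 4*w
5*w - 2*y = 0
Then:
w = 1/4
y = 5/8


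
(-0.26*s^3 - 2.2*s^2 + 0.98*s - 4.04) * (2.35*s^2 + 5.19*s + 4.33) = -0.611*s^5 - 6.5194*s^4 - 10.2408*s^3 - 13.9338*s^2 - 16.7242*s - 17.4932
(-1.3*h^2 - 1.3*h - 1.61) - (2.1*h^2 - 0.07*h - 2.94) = -3.4*h^2 - 1.23*h + 1.33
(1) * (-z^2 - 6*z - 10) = -z^2 - 6*z - 10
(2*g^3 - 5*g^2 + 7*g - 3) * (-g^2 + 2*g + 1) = -2*g^5 + 9*g^4 - 15*g^3 + 12*g^2 + g - 3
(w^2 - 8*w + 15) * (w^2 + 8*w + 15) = w^4 - 34*w^2 + 225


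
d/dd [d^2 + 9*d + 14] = 2*d + 9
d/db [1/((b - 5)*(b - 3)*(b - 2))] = (-(b - 5)*(b - 3) - (b - 5)*(b - 2) - (b - 3)*(b - 2))/((b - 5)^2*(b - 3)^2*(b - 2)^2)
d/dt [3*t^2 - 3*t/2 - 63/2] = 6*t - 3/2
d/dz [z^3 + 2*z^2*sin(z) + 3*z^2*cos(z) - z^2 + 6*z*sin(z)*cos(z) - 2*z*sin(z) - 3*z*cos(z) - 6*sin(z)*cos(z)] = -3*z^2*sin(z) + 2*z^2*cos(z) + 3*z^2 + 7*z*sin(z) + 4*z*cos(z) + 6*z*cos(2*z) - 2*z - 2*sin(z) + 3*sin(2*z) - 3*cos(z) - 6*cos(2*z)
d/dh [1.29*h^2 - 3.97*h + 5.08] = 2.58*h - 3.97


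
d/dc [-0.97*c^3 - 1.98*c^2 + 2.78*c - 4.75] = -2.91*c^2 - 3.96*c + 2.78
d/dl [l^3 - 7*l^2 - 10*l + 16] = 3*l^2 - 14*l - 10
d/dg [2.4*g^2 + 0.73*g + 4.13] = 4.8*g + 0.73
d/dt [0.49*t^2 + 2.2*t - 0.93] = 0.98*t + 2.2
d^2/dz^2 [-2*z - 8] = 0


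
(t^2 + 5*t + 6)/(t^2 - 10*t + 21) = (t^2 + 5*t + 6)/(t^2 - 10*t + 21)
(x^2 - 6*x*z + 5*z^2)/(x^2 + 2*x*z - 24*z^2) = (x^2 - 6*x*z + 5*z^2)/(x^2 + 2*x*z - 24*z^2)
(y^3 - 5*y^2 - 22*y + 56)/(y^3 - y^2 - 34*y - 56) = (y - 2)/(y + 2)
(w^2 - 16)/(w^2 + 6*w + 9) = (w^2 - 16)/(w^2 + 6*w + 9)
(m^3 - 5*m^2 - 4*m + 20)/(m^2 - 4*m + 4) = (m^2 - 3*m - 10)/(m - 2)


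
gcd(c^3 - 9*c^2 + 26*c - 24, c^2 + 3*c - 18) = c - 3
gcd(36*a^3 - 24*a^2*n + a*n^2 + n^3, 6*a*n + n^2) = 6*a + n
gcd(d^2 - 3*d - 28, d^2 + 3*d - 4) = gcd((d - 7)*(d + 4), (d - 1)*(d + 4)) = d + 4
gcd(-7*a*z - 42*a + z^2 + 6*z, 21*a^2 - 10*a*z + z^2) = -7*a + z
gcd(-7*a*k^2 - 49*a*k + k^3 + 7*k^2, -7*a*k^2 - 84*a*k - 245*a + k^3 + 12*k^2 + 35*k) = 7*a*k + 49*a - k^2 - 7*k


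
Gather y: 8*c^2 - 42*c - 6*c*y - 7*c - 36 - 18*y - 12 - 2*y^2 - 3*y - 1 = 8*c^2 - 49*c - 2*y^2 + y*(-6*c - 21) - 49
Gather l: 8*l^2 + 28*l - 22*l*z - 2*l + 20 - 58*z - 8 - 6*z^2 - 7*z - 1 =8*l^2 + l*(26 - 22*z) - 6*z^2 - 65*z + 11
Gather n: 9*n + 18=9*n + 18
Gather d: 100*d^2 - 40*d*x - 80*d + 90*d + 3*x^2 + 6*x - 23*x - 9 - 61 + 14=100*d^2 + d*(10 - 40*x) + 3*x^2 - 17*x - 56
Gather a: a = a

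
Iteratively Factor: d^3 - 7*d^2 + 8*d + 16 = (d - 4)*(d^2 - 3*d - 4) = (d - 4)*(d + 1)*(d - 4)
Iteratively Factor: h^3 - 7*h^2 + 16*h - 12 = (h - 3)*(h^2 - 4*h + 4) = (h - 3)*(h - 2)*(h - 2)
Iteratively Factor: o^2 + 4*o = (o)*(o + 4)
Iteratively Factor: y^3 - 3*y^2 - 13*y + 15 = (y + 3)*(y^2 - 6*y + 5) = (y - 5)*(y + 3)*(y - 1)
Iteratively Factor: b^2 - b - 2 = (b - 2)*(b + 1)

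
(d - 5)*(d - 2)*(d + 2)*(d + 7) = d^4 + 2*d^3 - 39*d^2 - 8*d + 140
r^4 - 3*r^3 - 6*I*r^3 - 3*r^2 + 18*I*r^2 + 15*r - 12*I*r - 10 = (r - 2)*(r - 1)*(r - 5*I)*(r - I)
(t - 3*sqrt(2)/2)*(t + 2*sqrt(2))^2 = t^3 + 5*sqrt(2)*t^2/2 - 4*t - 12*sqrt(2)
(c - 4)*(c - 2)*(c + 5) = c^3 - c^2 - 22*c + 40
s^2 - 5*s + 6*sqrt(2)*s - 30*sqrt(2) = (s - 5)*(s + 6*sqrt(2))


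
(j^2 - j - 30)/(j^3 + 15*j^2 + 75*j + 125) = (j - 6)/(j^2 + 10*j + 25)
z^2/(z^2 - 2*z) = z/(z - 2)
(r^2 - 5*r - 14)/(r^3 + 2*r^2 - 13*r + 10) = (r^2 - 5*r - 14)/(r^3 + 2*r^2 - 13*r + 10)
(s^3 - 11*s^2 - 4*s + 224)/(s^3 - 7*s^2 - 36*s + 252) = (s^2 - 4*s - 32)/(s^2 - 36)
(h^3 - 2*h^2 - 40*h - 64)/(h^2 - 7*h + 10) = (h^3 - 2*h^2 - 40*h - 64)/(h^2 - 7*h + 10)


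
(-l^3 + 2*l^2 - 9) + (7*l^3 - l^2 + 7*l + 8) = 6*l^3 + l^2 + 7*l - 1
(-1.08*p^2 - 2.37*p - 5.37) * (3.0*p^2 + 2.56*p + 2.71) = -3.24*p^4 - 9.8748*p^3 - 25.104*p^2 - 20.1699*p - 14.5527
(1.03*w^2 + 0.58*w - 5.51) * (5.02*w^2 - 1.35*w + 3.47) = 5.1706*w^4 + 1.5211*w^3 - 24.8691*w^2 + 9.4511*w - 19.1197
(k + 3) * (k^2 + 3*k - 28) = k^3 + 6*k^2 - 19*k - 84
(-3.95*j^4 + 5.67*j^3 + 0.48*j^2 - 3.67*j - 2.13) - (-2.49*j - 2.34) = -3.95*j^4 + 5.67*j^3 + 0.48*j^2 - 1.18*j + 0.21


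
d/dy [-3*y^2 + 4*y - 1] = 4 - 6*y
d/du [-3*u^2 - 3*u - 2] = -6*u - 3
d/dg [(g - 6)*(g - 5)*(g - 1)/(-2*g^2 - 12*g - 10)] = (-g^4 - 12*g^3 + 98*g^2 + 60*g - 385)/(2*(g^4 + 12*g^3 + 46*g^2 + 60*g + 25))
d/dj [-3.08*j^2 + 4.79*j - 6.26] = 4.79 - 6.16*j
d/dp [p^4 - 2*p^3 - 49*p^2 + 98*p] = 4*p^3 - 6*p^2 - 98*p + 98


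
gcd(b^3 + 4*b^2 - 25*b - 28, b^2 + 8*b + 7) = b^2 + 8*b + 7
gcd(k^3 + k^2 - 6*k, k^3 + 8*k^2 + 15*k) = k^2 + 3*k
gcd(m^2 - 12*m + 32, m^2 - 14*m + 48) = m - 8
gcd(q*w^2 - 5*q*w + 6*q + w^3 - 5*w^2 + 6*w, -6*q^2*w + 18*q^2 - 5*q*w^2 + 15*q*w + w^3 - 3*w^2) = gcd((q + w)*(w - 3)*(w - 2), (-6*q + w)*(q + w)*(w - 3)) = q*w - 3*q + w^2 - 3*w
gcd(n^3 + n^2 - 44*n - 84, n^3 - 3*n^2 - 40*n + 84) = n^2 - n - 42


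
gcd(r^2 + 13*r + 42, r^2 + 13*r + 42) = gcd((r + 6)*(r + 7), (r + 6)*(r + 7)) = r^2 + 13*r + 42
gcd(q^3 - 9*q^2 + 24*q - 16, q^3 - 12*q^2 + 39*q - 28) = q^2 - 5*q + 4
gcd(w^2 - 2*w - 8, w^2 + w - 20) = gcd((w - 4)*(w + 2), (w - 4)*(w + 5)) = w - 4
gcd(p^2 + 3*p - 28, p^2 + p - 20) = p - 4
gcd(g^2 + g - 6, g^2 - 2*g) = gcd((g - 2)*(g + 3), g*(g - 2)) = g - 2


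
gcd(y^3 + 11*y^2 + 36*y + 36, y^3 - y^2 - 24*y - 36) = y^2 + 5*y + 6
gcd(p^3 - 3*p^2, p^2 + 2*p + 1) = 1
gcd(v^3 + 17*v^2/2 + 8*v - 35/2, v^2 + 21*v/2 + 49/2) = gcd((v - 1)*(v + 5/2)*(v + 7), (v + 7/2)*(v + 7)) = v + 7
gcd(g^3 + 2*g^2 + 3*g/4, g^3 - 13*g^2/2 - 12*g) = g^2 + 3*g/2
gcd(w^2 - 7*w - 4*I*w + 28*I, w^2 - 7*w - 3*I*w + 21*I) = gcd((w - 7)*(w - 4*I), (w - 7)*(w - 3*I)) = w - 7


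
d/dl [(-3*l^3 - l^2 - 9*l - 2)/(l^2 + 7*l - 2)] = (-3*l^4 - 42*l^3 + 20*l^2 + 8*l + 32)/(l^4 + 14*l^3 + 45*l^2 - 28*l + 4)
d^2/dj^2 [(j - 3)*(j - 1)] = 2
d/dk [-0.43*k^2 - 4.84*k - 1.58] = -0.86*k - 4.84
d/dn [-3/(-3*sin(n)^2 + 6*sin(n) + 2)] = 18*(1 - sin(n))*cos(n)/(-3*sin(n)^2 + 6*sin(n) + 2)^2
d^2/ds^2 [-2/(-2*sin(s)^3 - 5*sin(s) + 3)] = 2*(-36*sin(s)^6 + 28*sin(s)^4 - 54*sin(s)^3 + 35*sin(s)^2 + 21*sin(s) + 50)/(2*sin(s)^3 + 5*sin(s) - 3)^3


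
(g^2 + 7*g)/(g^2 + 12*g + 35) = g/(g + 5)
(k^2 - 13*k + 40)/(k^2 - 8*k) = (k - 5)/k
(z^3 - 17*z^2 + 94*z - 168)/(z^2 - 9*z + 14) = (z^2 - 10*z + 24)/(z - 2)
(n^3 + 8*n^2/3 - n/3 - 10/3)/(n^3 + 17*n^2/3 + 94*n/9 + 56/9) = 3*(3*n^2 + 2*n - 5)/(9*n^2 + 33*n + 28)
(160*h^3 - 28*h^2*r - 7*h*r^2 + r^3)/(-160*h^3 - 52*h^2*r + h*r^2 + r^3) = (-4*h + r)/(4*h + r)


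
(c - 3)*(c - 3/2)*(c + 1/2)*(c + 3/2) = c^4 - 5*c^3/2 - 15*c^2/4 + 45*c/8 + 27/8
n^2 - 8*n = n*(n - 8)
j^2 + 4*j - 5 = (j - 1)*(j + 5)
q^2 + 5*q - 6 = (q - 1)*(q + 6)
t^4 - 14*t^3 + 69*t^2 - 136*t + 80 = (t - 5)*(t - 4)^2*(t - 1)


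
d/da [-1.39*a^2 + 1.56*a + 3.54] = 1.56 - 2.78*a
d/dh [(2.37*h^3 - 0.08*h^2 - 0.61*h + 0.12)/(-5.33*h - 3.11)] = (-25.2642*h^3 - 21.6857*h^2 + 0.4976*h + 2.5367)/(28.4089*h^2 + 33.1526*h + 9.6721)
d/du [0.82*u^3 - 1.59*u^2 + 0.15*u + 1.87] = 2.46*u^2 - 3.18*u + 0.15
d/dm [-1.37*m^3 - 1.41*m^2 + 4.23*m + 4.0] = -4.11*m^2 - 2.82*m + 4.23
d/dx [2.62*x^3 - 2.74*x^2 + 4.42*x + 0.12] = 7.86*x^2 - 5.48*x + 4.42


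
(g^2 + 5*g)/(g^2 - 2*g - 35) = g/(g - 7)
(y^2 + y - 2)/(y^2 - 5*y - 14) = (y - 1)/(y - 7)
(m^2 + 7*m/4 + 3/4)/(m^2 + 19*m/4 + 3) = (m + 1)/(m + 4)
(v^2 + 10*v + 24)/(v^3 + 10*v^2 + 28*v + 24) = (v + 4)/(v^2 + 4*v + 4)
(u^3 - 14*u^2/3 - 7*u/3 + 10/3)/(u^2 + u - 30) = (3*u^2 + u - 2)/(3*(u + 6))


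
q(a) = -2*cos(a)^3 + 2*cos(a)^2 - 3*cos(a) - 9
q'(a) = 6*sin(a)*cos(a)^2 - 4*sin(a)*cos(a) + 3*sin(a)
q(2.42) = -4.77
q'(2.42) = 6.20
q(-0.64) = -11.15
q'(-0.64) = -2.18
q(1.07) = -10.20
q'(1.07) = 2.16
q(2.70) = -3.18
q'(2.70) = 4.92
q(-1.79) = -8.23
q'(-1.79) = -4.05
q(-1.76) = -8.35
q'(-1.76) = -3.89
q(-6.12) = -11.93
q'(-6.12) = 0.80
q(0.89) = -10.59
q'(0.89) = 2.22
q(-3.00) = -2.13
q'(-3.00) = -1.81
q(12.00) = -11.31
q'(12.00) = -2.09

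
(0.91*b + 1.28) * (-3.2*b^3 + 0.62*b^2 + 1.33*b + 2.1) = -2.912*b^4 - 3.5318*b^3 + 2.0039*b^2 + 3.6134*b + 2.688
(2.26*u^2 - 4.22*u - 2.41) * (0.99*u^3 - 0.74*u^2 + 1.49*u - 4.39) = 2.2374*u^5 - 5.8502*u^4 + 4.1043*u^3 - 14.4258*u^2 + 14.9349*u + 10.5799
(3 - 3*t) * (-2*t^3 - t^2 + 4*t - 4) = 6*t^4 - 3*t^3 - 15*t^2 + 24*t - 12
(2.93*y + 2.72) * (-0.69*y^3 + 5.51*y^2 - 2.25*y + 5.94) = -2.0217*y^4 + 14.2675*y^3 + 8.3947*y^2 + 11.2842*y + 16.1568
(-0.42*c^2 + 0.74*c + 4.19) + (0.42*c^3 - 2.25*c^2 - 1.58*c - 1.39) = 0.42*c^3 - 2.67*c^2 - 0.84*c + 2.8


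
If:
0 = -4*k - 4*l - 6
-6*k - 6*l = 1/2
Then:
No Solution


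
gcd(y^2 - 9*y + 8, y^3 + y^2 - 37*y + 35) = y - 1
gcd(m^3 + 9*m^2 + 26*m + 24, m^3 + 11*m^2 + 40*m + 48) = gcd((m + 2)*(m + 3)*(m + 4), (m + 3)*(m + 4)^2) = m^2 + 7*m + 12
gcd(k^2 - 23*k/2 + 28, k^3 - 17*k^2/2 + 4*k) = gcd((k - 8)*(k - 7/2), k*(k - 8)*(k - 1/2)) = k - 8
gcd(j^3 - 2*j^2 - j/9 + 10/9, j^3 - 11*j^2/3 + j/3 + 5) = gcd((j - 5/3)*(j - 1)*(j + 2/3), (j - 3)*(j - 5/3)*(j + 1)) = j - 5/3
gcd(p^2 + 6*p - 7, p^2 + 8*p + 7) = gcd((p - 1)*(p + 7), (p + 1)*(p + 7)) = p + 7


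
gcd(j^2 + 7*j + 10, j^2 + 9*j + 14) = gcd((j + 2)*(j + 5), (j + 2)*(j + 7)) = j + 2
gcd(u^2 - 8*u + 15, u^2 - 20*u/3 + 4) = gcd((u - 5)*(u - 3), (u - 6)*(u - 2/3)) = 1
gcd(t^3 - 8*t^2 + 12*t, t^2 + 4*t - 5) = 1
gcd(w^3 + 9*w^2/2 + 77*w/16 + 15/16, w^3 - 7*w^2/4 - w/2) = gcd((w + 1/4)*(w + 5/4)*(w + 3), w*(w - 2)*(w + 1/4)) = w + 1/4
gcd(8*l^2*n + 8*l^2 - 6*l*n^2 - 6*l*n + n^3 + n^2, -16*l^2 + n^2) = 4*l - n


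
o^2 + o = o*(o + 1)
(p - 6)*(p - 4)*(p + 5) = p^3 - 5*p^2 - 26*p + 120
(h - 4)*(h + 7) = h^2 + 3*h - 28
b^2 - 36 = (b - 6)*(b + 6)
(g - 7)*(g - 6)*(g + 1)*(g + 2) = g^4 - 10*g^3 + 5*g^2 + 100*g + 84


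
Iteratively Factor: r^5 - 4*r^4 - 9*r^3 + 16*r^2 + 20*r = (r)*(r^4 - 4*r^3 - 9*r^2 + 16*r + 20) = r*(r + 1)*(r^3 - 5*r^2 - 4*r + 20) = r*(r - 5)*(r + 1)*(r^2 - 4) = r*(r - 5)*(r - 2)*(r + 1)*(r + 2)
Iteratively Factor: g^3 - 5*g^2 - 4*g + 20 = (g + 2)*(g^2 - 7*g + 10) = (g - 2)*(g + 2)*(g - 5)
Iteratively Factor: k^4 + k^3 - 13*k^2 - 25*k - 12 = (k + 1)*(k^3 - 13*k - 12) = (k + 1)^2*(k^2 - k - 12) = (k - 4)*(k + 1)^2*(k + 3)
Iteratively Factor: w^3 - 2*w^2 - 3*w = (w)*(w^2 - 2*w - 3) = w*(w + 1)*(w - 3)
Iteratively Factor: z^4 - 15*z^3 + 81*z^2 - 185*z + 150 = (z - 5)*(z^3 - 10*z^2 + 31*z - 30) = (z - 5)^2*(z^2 - 5*z + 6) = (z - 5)^2*(z - 3)*(z - 2)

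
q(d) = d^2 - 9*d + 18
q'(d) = 2*d - 9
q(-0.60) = 23.76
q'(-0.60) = -10.20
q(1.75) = 5.31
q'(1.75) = -5.50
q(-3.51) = 61.91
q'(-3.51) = -16.02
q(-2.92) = 52.81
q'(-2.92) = -14.84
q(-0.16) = 19.47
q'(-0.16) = -9.32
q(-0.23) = 20.12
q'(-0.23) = -9.46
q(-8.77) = 173.84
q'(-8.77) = -26.54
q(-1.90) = 38.71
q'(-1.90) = -12.80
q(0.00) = 18.00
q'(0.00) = -9.00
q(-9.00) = 180.00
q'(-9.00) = -27.00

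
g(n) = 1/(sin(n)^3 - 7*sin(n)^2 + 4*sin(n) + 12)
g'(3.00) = 0.01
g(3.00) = 0.08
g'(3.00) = 0.01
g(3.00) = 0.08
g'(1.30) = 0.02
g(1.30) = 0.10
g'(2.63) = -0.01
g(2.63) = 0.08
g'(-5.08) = 0.02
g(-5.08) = 0.10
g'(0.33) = 0.00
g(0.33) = 0.08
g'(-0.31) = -0.08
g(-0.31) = 0.10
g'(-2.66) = 0.14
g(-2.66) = 0.12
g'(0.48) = 0.01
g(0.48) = 0.08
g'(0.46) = 0.01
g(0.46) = 0.08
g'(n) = (-3*sin(n)^2*cos(n) + 14*sin(n)*cos(n) - 4*cos(n))/(sin(n)^3 - 7*sin(n)^2 + 4*sin(n) + 12)^2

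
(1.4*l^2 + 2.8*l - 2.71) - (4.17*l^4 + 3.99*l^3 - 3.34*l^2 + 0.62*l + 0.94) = -4.17*l^4 - 3.99*l^3 + 4.74*l^2 + 2.18*l - 3.65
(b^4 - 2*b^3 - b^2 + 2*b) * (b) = b^5 - 2*b^4 - b^3 + 2*b^2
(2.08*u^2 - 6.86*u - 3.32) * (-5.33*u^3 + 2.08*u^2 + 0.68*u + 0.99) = -11.0864*u^5 + 40.8902*u^4 + 4.8412*u^3 - 9.5112*u^2 - 9.049*u - 3.2868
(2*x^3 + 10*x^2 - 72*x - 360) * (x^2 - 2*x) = 2*x^5 + 6*x^4 - 92*x^3 - 216*x^2 + 720*x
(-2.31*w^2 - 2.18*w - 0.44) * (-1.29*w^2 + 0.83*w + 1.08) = 2.9799*w^4 + 0.8949*w^3 - 3.7366*w^2 - 2.7196*w - 0.4752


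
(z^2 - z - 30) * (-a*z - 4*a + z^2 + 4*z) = -a*z^3 - 3*a*z^2 + 34*a*z + 120*a + z^4 + 3*z^3 - 34*z^2 - 120*z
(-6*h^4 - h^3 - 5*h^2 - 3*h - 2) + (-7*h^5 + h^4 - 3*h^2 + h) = -7*h^5 - 5*h^4 - h^3 - 8*h^2 - 2*h - 2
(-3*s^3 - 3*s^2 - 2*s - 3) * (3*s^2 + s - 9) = -9*s^5 - 12*s^4 + 18*s^3 + 16*s^2 + 15*s + 27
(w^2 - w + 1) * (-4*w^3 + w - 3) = -4*w^5 + 4*w^4 - 3*w^3 - 4*w^2 + 4*w - 3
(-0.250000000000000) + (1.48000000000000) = 1.23000000000000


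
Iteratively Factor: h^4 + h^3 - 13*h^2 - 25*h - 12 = (h + 1)*(h^3 - 13*h - 12) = (h + 1)^2*(h^2 - h - 12) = (h + 1)^2*(h + 3)*(h - 4)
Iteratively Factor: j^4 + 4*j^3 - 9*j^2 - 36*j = (j + 3)*(j^3 + j^2 - 12*j) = (j - 3)*(j + 3)*(j^2 + 4*j) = (j - 3)*(j + 3)*(j + 4)*(j)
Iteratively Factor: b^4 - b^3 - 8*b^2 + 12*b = (b - 2)*(b^3 + b^2 - 6*b) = b*(b - 2)*(b^2 + b - 6) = b*(b - 2)*(b + 3)*(b - 2)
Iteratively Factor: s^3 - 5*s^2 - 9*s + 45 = (s - 5)*(s^2 - 9) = (s - 5)*(s + 3)*(s - 3)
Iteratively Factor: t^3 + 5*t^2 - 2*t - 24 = (t + 4)*(t^2 + t - 6) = (t - 2)*(t + 4)*(t + 3)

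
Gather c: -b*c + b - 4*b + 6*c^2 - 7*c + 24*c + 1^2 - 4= -3*b + 6*c^2 + c*(17 - b) - 3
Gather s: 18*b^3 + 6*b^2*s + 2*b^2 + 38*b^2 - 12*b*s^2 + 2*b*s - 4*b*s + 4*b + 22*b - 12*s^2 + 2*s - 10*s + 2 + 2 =18*b^3 + 40*b^2 + 26*b + s^2*(-12*b - 12) + s*(6*b^2 - 2*b - 8) + 4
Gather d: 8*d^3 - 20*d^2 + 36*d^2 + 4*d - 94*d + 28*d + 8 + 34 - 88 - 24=8*d^3 + 16*d^2 - 62*d - 70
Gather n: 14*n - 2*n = 12*n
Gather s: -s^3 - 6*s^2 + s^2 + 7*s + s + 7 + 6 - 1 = -s^3 - 5*s^2 + 8*s + 12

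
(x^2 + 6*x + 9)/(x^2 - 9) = (x + 3)/(x - 3)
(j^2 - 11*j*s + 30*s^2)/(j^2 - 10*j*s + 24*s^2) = (-j + 5*s)/(-j + 4*s)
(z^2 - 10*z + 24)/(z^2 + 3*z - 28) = (z - 6)/(z + 7)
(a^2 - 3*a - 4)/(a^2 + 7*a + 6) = (a - 4)/(a + 6)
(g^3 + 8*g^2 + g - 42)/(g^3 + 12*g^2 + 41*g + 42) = (g - 2)/(g + 2)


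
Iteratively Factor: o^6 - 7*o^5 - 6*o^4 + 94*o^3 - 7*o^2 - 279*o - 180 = (o - 5)*(o^5 - 2*o^4 - 16*o^3 + 14*o^2 + 63*o + 36) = (o - 5)*(o + 1)*(o^4 - 3*o^3 - 13*o^2 + 27*o + 36) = (o - 5)*(o - 3)*(o + 1)*(o^3 - 13*o - 12) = (o - 5)*(o - 4)*(o - 3)*(o + 1)*(o^2 + 4*o + 3) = (o - 5)*(o - 4)*(o - 3)*(o + 1)^2*(o + 3)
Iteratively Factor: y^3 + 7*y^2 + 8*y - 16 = (y - 1)*(y^2 + 8*y + 16) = (y - 1)*(y + 4)*(y + 4)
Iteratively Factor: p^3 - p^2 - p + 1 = (p - 1)*(p^2 - 1) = (p - 1)*(p + 1)*(p - 1)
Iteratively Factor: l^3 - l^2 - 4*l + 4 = (l - 1)*(l^2 - 4) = (l - 1)*(l + 2)*(l - 2)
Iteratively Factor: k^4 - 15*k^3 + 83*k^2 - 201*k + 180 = (k - 4)*(k^3 - 11*k^2 + 39*k - 45) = (k - 5)*(k - 4)*(k^2 - 6*k + 9) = (k - 5)*(k - 4)*(k - 3)*(k - 3)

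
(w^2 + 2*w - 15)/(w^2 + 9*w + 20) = (w - 3)/(w + 4)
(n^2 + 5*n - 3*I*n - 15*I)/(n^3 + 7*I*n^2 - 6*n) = (n^2 + n*(5 - 3*I) - 15*I)/(n*(n^2 + 7*I*n - 6))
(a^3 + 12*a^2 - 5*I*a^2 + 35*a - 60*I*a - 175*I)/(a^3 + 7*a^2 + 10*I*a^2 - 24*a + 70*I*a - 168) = (a^2 + 5*a*(1 - I) - 25*I)/(a^2 + 10*I*a - 24)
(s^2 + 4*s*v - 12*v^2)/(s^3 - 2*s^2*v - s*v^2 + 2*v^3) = (s + 6*v)/(s^2 - v^2)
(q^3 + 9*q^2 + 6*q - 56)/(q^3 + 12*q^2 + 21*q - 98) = (q + 4)/(q + 7)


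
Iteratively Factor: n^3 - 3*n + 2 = (n - 1)*(n^2 + n - 2) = (n - 1)^2*(n + 2)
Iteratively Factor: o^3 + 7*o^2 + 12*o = (o)*(o^2 + 7*o + 12) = o*(o + 3)*(o + 4)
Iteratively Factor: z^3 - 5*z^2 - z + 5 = (z + 1)*(z^2 - 6*z + 5) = (z - 5)*(z + 1)*(z - 1)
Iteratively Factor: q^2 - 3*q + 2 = (q - 2)*(q - 1)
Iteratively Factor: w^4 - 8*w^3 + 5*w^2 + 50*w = (w - 5)*(w^3 - 3*w^2 - 10*w) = (w - 5)^2*(w^2 + 2*w) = w*(w - 5)^2*(w + 2)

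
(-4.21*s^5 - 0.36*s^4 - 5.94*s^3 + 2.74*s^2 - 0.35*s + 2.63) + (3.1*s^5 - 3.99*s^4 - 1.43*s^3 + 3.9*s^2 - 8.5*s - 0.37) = -1.11*s^5 - 4.35*s^4 - 7.37*s^3 + 6.64*s^2 - 8.85*s + 2.26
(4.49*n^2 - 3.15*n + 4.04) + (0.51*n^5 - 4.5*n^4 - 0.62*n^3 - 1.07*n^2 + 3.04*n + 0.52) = 0.51*n^5 - 4.5*n^4 - 0.62*n^3 + 3.42*n^2 - 0.11*n + 4.56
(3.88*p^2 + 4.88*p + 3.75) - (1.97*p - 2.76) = 3.88*p^2 + 2.91*p + 6.51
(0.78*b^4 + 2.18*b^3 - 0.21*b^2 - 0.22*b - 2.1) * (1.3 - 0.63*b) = -0.4914*b^5 - 0.3594*b^4 + 2.9663*b^3 - 0.1344*b^2 + 1.037*b - 2.73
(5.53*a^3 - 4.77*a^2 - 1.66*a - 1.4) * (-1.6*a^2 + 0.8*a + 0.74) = -8.848*a^5 + 12.056*a^4 + 2.9322*a^3 - 2.6178*a^2 - 2.3484*a - 1.036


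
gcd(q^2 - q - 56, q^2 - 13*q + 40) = q - 8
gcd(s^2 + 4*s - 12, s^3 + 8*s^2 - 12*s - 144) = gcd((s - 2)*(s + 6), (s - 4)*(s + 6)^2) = s + 6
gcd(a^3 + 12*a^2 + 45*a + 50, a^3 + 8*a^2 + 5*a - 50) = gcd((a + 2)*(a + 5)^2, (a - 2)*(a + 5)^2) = a^2 + 10*a + 25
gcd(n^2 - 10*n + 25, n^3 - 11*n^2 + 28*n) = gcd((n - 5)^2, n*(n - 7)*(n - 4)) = 1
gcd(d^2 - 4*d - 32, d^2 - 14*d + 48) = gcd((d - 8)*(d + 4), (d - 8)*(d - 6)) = d - 8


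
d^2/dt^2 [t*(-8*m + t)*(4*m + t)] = -8*m + 6*t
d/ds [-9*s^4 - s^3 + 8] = s^2*(-36*s - 3)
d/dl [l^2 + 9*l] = 2*l + 9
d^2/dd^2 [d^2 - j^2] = 2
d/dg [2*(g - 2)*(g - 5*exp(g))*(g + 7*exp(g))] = 4*g^2*exp(g) + 6*g^2 - 140*g*exp(2*g) - 8*g + 210*exp(2*g) - 8*exp(g)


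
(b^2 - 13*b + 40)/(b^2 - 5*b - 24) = (b - 5)/(b + 3)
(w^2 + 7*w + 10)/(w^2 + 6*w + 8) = (w + 5)/(w + 4)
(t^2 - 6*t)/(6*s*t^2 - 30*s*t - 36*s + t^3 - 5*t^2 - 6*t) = t/(6*s*t + 6*s + t^2 + t)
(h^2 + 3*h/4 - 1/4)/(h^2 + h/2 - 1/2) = (4*h - 1)/(2*(2*h - 1))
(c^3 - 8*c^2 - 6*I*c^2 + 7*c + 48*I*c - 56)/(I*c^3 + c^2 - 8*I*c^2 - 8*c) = (-I*c^2 - 6*c - 7*I)/(c*(c - I))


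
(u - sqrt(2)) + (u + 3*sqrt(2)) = 2*u + 2*sqrt(2)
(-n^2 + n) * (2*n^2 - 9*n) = -2*n^4 + 11*n^3 - 9*n^2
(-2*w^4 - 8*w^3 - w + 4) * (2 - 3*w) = 6*w^5 + 20*w^4 - 16*w^3 + 3*w^2 - 14*w + 8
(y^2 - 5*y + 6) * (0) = 0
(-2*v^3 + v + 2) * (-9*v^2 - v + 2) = 18*v^5 + 2*v^4 - 13*v^3 - 19*v^2 + 4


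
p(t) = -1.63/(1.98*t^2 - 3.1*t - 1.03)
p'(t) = -1.63*(3.1 - 3.96*t)/(1.98*t^2 - 3.1*t - 1.03)^2 = (6.4548*t - 5.053)/(-1.98*t^2 + 3.1*t + 1.03)^2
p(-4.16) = -0.04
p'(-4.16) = -0.01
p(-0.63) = -0.95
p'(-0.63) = -3.12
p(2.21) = -0.91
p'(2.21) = 2.88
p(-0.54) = -1.33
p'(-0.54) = -5.72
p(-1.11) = -0.34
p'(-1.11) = -0.52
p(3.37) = -0.15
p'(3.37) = 0.14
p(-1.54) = -0.19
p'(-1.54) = -0.21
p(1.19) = 0.85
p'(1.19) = 0.72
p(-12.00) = -0.01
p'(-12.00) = -0.00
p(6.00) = -0.03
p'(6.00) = 0.01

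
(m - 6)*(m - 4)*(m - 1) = m^3 - 11*m^2 + 34*m - 24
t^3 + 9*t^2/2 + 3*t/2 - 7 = (t - 1)*(t + 2)*(t + 7/2)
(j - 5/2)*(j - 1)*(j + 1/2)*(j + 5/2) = j^4 - j^3/2 - 27*j^2/4 + 25*j/8 + 25/8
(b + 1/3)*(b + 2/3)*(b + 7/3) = b^3 + 10*b^2/3 + 23*b/9 + 14/27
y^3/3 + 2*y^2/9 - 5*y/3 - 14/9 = (y/3 + 1/3)*(y - 7/3)*(y + 2)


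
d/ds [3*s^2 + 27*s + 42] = 6*s + 27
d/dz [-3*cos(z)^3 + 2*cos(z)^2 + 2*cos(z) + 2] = (9*cos(z)^2 - 4*cos(z) - 2)*sin(z)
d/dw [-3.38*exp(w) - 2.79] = -3.38*exp(w)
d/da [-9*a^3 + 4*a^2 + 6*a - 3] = -27*a^2 + 8*a + 6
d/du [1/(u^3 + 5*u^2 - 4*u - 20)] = (-3*u^2 - 10*u + 4)/(u^3 + 5*u^2 - 4*u - 20)^2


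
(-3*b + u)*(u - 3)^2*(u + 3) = -3*b*u^3 + 9*b*u^2 + 27*b*u - 81*b + u^4 - 3*u^3 - 9*u^2 + 27*u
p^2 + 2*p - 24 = (p - 4)*(p + 6)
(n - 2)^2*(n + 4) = n^3 - 12*n + 16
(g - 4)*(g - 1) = g^2 - 5*g + 4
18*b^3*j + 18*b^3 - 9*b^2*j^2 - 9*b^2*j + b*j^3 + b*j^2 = (-6*b + j)*(-3*b + j)*(b*j + b)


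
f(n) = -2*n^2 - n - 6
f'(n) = -4*n - 1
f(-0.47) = -5.97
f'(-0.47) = 0.88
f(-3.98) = -33.70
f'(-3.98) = 14.92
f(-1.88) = -11.19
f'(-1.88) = 6.52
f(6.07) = -85.76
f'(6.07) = -25.28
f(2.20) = -17.88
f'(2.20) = -9.80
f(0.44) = -6.83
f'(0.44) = -2.76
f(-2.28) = -14.12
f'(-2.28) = 8.12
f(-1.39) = -8.47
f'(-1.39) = 4.56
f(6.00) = -84.00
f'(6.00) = -25.00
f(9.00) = -177.00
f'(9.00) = -37.00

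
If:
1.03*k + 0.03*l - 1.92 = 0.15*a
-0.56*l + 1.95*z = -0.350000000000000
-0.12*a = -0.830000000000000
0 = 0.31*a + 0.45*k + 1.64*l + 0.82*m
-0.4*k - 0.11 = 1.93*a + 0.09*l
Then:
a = 6.92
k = 8.30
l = -186.44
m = 365.72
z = -53.72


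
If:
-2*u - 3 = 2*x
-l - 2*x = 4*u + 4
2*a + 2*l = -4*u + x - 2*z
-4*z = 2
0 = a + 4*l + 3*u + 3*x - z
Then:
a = 20/17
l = 12/17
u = -29/34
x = -11/17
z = -1/2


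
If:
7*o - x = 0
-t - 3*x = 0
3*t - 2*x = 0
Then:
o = 0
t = 0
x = 0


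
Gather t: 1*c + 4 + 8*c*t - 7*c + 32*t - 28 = -6*c + t*(8*c + 32) - 24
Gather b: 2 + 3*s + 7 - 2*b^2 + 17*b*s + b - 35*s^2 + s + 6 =-2*b^2 + b*(17*s + 1) - 35*s^2 + 4*s + 15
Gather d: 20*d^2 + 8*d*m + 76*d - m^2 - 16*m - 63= 20*d^2 + d*(8*m + 76) - m^2 - 16*m - 63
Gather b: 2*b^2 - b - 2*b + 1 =2*b^2 - 3*b + 1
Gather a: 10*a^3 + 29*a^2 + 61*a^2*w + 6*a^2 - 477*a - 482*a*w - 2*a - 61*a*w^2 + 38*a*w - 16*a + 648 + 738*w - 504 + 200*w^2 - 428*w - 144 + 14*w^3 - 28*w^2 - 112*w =10*a^3 + a^2*(61*w + 35) + a*(-61*w^2 - 444*w - 495) + 14*w^3 + 172*w^2 + 198*w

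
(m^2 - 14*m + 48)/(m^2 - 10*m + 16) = (m - 6)/(m - 2)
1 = 1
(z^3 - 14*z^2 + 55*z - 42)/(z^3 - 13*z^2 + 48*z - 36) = (z - 7)/(z - 6)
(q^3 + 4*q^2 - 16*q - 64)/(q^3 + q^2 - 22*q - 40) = (q^2 - 16)/(q^2 - 3*q - 10)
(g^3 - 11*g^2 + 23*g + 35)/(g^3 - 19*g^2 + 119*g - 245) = (g + 1)/(g - 7)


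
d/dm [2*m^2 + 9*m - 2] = 4*m + 9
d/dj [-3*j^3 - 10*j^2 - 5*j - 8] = -9*j^2 - 20*j - 5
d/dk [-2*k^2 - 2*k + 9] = -4*k - 2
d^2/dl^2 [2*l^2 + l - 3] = 4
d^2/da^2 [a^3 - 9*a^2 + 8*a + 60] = 6*a - 18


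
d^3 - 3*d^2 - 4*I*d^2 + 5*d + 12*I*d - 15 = (d - 3)*(d - 5*I)*(d + I)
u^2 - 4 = (u - 2)*(u + 2)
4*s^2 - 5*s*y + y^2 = (-4*s + y)*(-s + y)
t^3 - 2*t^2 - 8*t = t*(t - 4)*(t + 2)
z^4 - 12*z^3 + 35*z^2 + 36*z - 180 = (z - 6)*(z - 5)*(z - 3)*(z + 2)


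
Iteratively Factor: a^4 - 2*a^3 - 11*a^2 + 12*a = (a - 4)*(a^3 + 2*a^2 - 3*a) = (a - 4)*(a + 3)*(a^2 - a) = (a - 4)*(a - 1)*(a + 3)*(a)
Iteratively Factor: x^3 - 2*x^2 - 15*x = (x + 3)*(x^2 - 5*x) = (x - 5)*(x + 3)*(x)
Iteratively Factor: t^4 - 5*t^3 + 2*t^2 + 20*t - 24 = (t - 2)*(t^3 - 3*t^2 - 4*t + 12) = (t - 3)*(t - 2)*(t^2 - 4) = (t - 3)*(t - 2)*(t + 2)*(t - 2)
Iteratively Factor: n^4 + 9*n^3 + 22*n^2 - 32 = (n + 4)*(n^3 + 5*n^2 + 2*n - 8) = (n - 1)*(n + 4)*(n^2 + 6*n + 8) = (n - 1)*(n + 2)*(n + 4)*(n + 4)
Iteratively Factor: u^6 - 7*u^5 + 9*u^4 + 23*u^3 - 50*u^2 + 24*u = (u - 1)*(u^5 - 6*u^4 + 3*u^3 + 26*u^2 - 24*u) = (u - 4)*(u - 1)*(u^4 - 2*u^3 - 5*u^2 + 6*u) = (u - 4)*(u - 1)*(u + 2)*(u^3 - 4*u^2 + 3*u) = u*(u - 4)*(u - 1)*(u + 2)*(u^2 - 4*u + 3) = u*(u - 4)*(u - 1)^2*(u + 2)*(u - 3)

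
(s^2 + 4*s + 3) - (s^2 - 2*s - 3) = 6*s + 6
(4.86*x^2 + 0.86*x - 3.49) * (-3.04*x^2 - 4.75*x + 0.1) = -14.7744*x^4 - 25.6994*x^3 + 7.0106*x^2 + 16.6635*x - 0.349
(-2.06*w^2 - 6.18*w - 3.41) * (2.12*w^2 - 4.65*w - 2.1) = -4.3672*w^4 - 3.5226*w^3 + 25.8338*w^2 + 28.8345*w + 7.161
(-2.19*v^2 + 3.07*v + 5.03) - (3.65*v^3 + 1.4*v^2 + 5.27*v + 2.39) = -3.65*v^3 - 3.59*v^2 - 2.2*v + 2.64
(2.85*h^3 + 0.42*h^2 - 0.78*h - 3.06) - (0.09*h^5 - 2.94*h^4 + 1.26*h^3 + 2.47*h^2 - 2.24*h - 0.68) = -0.09*h^5 + 2.94*h^4 + 1.59*h^3 - 2.05*h^2 + 1.46*h - 2.38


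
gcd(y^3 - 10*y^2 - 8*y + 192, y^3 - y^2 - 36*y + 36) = y - 6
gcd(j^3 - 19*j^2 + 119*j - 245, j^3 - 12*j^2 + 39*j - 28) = j - 7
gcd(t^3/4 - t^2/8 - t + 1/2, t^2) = 1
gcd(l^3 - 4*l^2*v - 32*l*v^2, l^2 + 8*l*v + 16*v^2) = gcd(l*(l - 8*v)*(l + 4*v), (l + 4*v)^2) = l + 4*v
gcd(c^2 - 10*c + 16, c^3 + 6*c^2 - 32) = c - 2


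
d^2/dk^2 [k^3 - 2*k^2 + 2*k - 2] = 6*k - 4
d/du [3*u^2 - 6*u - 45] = 6*u - 6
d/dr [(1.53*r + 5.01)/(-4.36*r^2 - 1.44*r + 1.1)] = (6.6708*r^2 + 43.6872*r + 8.8974)/(19.0096*r^4 + 12.5568*r^3 - 7.5184*r^2 - 3.168*r + 1.21)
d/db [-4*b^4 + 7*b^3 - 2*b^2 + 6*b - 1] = -16*b^3 + 21*b^2 - 4*b + 6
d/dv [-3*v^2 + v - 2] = 1 - 6*v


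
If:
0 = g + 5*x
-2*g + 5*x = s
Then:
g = -5*x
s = 15*x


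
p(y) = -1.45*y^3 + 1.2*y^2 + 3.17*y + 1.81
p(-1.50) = 4.65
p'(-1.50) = -10.22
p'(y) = -4.35*y^2 + 2.4*y + 3.17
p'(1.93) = -8.40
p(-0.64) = 0.65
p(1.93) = 1.97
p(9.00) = -929.51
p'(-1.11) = -4.85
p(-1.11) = 1.75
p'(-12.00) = -652.03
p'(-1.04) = -4.03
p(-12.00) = 2642.17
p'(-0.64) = -0.15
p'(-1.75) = -14.35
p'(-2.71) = -35.28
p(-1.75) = 7.71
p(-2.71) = 30.89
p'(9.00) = -327.58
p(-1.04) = 1.44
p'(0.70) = 2.72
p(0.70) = 4.12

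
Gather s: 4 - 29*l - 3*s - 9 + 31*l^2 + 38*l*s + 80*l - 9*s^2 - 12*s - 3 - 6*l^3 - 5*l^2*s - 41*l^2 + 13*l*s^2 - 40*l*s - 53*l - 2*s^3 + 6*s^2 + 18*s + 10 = -6*l^3 - 10*l^2 - 2*l - 2*s^3 + s^2*(13*l - 3) + s*(-5*l^2 - 2*l + 3) + 2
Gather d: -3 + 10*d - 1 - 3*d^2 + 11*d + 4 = -3*d^2 + 21*d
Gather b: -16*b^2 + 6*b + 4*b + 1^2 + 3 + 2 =-16*b^2 + 10*b + 6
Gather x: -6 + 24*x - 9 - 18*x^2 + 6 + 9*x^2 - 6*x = -9*x^2 + 18*x - 9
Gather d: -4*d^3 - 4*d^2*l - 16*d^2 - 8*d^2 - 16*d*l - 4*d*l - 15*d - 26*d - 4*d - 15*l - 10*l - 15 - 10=-4*d^3 + d^2*(-4*l - 24) + d*(-20*l - 45) - 25*l - 25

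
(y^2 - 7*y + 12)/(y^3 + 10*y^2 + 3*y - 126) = (y - 4)/(y^2 + 13*y + 42)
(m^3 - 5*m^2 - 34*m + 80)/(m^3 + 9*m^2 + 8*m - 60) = (m - 8)/(m + 6)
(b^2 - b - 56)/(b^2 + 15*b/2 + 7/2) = 2*(b - 8)/(2*b + 1)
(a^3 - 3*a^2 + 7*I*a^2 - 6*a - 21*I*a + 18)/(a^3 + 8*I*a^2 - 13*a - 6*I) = (a - 3)/(a + I)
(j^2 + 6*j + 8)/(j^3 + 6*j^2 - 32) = (j + 2)/(j^2 + 2*j - 8)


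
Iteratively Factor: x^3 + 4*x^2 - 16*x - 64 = (x - 4)*(x^2 + 8*x + 16) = (x - 4)*(x + 4)*(x + 4)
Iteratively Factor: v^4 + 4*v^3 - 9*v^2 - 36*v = (v - 3)*(v^3 + 7*v^2 + 12*v) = (v - 3)*(v + 4)*(v^2 + 3*v) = (v - 3)*(v + 3)*(v + 4)*(v)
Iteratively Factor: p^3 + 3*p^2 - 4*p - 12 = (p - 2)*(p^2 + 5*p + 6) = (p - 2)*(p + 3)*(p + 2)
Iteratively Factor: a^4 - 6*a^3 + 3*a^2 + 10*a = (a - 2)*(a^3 - 4*a^2 - 5*a) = (a - 2)*(a + 1)*(a^2 - 5*a) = a*(a - 2)*(a + 1)*(a - 5)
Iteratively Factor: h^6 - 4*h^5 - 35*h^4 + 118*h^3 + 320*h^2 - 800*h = (h - 5)*(h^5 + h^4 - 30*h^3 - 32*h^2 + 160*h) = (h - 5)*(h - 2)*(h^4 + 3*h^3 - 24*h^2 - 80*h) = h*(h - 5)*(h - 2)*(h^3 + 3*h^2 - 24*h - 80) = h*(h - 5)*(h - 2)*(h + 4)*(h^2 - h - 20) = h*(h - 5)*(h - 2)*(h + 4)^2*(h - 5)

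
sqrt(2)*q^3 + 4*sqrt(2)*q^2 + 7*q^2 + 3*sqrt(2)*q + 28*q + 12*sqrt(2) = (q + 4)*(q + 3*sqrt(2))*(sqrt(2)*q + 1)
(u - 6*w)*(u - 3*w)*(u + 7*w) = u^3 - 2*u^2*w - 45*u*w^2 + 126*w^3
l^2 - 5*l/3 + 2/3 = (l - 1)*(l - 2/3)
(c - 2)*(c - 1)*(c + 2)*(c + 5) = c^4 + 4*c^3 - 9*c^2 - 16*c + 20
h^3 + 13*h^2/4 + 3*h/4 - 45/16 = (h - 3/4)*(h + 3/2)*(h + 5/2)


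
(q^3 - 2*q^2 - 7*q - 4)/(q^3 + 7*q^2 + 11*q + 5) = (q - 4)/(q + 5)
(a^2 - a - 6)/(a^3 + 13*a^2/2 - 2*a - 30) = 2*(a^2 - a - 6)/(2*a^3 + 13*a^2 - 4*a - 60)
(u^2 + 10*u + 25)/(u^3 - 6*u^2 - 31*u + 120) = (u + 5)/(u^2 - 11*u + 24)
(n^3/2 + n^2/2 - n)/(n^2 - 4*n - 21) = n*(-n^2 - n + 2)/(2*(-n^2 + 4*n + 21))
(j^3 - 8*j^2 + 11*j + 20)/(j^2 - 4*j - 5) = j - 4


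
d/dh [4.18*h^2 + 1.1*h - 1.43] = 8.36*h + 1.1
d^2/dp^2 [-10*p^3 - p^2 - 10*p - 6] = -60*p - 2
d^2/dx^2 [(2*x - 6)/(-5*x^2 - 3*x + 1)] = 4*(-(x - 3)*(10*x + 3)^2 + 3*(5*x - 4)*(5*x^2 + 3*x - 1))/(5*x^2 + 3*x - 1)^3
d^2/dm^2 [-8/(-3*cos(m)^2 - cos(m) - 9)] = 8*(-36*sin(m)^4 - 89*sin(m)^2 + 81*cos(m)/4 - 9*cos(3*m)/4 + 73)/(-3*sin(m)^2 + cos(m) + 12)^3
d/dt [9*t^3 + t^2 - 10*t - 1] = 27*t^2 + 2*t - 10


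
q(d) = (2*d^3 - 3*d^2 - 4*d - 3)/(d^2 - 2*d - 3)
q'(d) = (2 - 2*d)*(2*d^3 - 3*d^2 - 4*d - 3)/(d^2 - 2*d - 3)^2 + (6*d^2 - 6*d - 4)/(d^2 - 2*d - 3) = 2*(d^4 - 4*d^3 - 4*d^2 + 12*d + 3)/(d^4 - 4*d^3 - 2*d^2 + 12*d + 9)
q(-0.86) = 5.65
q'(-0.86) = -49.22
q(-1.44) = -4.83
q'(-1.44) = -3.32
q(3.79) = 12.59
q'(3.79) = -2.85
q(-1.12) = -10.30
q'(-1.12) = -67.62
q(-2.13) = -4.73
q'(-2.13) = 1.10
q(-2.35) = -5.00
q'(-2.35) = 1.35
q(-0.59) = 1.42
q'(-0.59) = -4.18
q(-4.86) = -9.36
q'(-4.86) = 1.88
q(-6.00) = -11.53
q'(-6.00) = 1.92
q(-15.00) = -29.24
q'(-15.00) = 1.99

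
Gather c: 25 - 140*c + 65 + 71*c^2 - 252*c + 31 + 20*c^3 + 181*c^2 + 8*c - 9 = 20*c^3 + 252*c^2 - 384*c + 112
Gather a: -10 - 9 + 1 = -18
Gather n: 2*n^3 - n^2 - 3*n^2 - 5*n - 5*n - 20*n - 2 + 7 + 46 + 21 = 2*n^3 - 4*n^2 - 30*n + 72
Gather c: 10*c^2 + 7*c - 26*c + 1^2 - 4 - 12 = 10*c^2 - 19*c - 15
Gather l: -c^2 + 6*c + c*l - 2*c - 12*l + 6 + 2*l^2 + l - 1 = -c^2 + 4*c + 2*l^2 + l*(c - 11) + 5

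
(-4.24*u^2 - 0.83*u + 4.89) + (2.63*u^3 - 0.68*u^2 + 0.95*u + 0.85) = 2.63*u^3 - 4.92*u^2 + 0.12*u + 5.74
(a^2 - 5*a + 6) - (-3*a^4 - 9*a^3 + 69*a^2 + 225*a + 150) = 3*a^4 + 9*a^3 - 68*a^2 - 230*a - 144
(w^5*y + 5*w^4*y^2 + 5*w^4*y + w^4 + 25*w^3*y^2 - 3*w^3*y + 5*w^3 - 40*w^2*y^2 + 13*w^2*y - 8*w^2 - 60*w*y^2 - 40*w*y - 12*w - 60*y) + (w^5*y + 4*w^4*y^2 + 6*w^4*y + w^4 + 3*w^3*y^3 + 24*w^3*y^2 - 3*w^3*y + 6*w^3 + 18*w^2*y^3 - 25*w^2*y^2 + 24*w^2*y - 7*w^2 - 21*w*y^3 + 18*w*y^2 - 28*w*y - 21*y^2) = 2*w^5*y + 9*w^4*y^2 + 11*w^4*y + 2*w^4 + 3*w^3*y^3 + 49*w^3*y^2 - 6*w^3*y + 11*w^3 + 18*w^2*y^3 - 65*w^2*y^2 + 37*w^2*y - 15*w^2 - 21*w*y^3 - 42*w*y^2 - 68*w*y - 12*w - 21*y^2 - 60*y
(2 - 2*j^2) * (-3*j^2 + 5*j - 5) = 6*j^4 - 10*j^3 + 4*j^2 + 10*j - 10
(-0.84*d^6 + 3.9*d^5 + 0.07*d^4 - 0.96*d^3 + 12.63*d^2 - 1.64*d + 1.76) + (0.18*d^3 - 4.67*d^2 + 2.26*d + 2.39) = -0.84*d^6 + 3.9*d^5 + 0.07*d^4 - 0.78*d^3 + 7.96*d^2 + 0.62*d + 4.15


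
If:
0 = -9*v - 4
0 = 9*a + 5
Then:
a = -5/9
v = -4/9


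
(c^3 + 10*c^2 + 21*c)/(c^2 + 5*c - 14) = c*(c + 3)/(c - 2)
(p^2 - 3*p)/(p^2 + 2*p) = (p - 3)/(p + 2)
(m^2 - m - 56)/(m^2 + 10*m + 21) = (m - 8)/(m + 3)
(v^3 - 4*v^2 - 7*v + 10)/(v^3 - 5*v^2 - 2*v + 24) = (v^2 - 6*v + 5)/(v^2 - 7*v + 12)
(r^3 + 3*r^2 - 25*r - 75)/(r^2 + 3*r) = r - 25/r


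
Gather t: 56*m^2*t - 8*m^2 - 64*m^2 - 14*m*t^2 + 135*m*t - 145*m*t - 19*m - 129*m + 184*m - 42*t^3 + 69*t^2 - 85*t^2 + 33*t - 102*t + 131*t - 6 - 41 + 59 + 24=-72*m^2 + 36*m - 42*t^3 + t^2*(-14*m - 16) + t*(56*m^2 - 10*m + 62) + 36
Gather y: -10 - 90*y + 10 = -90*y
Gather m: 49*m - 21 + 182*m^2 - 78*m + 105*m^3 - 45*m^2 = 105*m^3 + 137*m^2 - 29*m - 21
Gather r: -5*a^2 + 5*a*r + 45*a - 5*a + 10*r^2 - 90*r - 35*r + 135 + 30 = -5*a^2 + 40*a + 10*r^2 + r*(5*a - 125) + 165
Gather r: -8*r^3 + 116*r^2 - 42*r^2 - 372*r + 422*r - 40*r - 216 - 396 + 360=-8*r^3 + 74*r^2 + 10*r - 252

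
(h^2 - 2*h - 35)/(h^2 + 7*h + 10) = (h - 7)/(h + 2)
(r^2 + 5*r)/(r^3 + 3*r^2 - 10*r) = 1/(r - 2)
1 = 1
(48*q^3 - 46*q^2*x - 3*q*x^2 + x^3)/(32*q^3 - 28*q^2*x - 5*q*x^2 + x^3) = (6*q + x)/(4*q + x)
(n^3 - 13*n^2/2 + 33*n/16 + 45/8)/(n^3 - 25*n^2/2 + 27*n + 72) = (16*n^2 - 8*n - 15)/(8*(2*n^2 - 13*n - 24))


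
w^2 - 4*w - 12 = (w - 6)*(w + 2)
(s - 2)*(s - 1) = s^2 - 3*s + 2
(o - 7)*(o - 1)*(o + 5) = o^3 - 3*o^2 - 33*o + 35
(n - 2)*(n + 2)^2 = n^3 + 2*n^2 - 4*n - 8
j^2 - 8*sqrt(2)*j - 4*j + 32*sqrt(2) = (j - 4)*(j - 8*sqrt(2))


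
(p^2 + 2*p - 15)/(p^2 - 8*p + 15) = (p + 5)/(p - 5)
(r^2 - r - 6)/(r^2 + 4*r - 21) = (r + 2)/(r + 7)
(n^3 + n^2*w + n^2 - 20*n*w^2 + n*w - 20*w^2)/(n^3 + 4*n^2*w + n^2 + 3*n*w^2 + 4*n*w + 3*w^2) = (n^2 + n*w - 20*w^2)/(n^2 + 4*n*w + 3*w^2)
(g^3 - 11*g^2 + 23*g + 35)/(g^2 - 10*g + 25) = (g^2 - 6*g - 7)/(g - 5)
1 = 1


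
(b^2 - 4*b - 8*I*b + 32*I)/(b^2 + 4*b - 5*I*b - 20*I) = (b^2 + b*(-4 - 8*I) + 32*I)/(b^2 + b*(4 - 5*I) - 20*I)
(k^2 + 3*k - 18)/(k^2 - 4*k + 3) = (k + 6)/(k - 1)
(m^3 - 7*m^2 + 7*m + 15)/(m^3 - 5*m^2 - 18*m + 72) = (m^2 - 4*m - 5)/(m^2 - 2*m - 24)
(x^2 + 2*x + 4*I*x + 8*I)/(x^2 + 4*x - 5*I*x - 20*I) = (x^2 + x*(2 + 4*I) + 8*I)/(x^2 + x*(4 - 5*I) - 20*I)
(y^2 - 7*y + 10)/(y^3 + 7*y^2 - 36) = (y - 5)/(y^2 + 9*y + 18)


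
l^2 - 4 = (l - 2)*(l + 2)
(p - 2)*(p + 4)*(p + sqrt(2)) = p^3 + sqrt(2)*p^2 + 2*p^2 - 8*p + 2*sqrt(2)*p - 8*sqrt(2)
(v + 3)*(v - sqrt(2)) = v^2 - sqrt(2)*v + 3*v - 3*sqrt(2)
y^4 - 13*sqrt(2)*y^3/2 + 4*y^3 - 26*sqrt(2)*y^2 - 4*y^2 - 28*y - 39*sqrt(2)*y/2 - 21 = (y + 3)*(y - 7*sqrt(2))*(sqrt(2)*y/2 + sqrt(2)/2)*(sqrt(2)*y + 1)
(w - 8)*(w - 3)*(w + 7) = w^3 - 4*w^2 - 53*w + 168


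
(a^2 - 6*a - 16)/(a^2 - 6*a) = (a^2 - 6*a - 16)/(a*(a - 6))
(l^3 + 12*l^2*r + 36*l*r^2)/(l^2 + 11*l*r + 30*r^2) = l*(l + 6*r)/(l + 5*r)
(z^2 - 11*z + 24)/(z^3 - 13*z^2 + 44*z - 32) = (z - 3)/(z^2 - 5*z + 4)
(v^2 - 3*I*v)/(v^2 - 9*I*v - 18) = v/(v - 6*I)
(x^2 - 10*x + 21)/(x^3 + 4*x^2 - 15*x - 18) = (x - 7)/(x^2 + 7*x + 6)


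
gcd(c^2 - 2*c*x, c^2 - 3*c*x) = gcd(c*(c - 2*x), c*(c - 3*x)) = c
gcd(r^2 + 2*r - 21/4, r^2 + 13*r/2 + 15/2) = 1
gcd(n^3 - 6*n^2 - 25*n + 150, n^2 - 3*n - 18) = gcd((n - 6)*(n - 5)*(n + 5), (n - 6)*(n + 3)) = n - 6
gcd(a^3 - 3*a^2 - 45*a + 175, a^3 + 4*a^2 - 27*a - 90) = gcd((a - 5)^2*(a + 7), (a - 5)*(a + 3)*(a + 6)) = a - 5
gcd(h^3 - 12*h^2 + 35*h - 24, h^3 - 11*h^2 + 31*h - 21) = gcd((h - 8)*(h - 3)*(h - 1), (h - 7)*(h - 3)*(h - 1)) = h^2 - 4*h + 3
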